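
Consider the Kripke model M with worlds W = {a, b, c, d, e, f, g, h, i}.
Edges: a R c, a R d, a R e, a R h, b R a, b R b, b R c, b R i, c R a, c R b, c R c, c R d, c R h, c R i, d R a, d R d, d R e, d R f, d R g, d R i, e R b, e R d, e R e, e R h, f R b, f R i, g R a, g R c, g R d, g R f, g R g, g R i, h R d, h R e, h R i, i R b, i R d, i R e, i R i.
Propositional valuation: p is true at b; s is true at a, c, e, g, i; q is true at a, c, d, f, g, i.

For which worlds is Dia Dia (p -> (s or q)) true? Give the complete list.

a, b, c, d, e, f, g, h, i

Recall that Dia ψ holds at a world iff ψ holds at some accessible world.
Let φ = Dia Dia (p -> (s or q)). Evaluate φ at each world:
  a (successors {c, d, e, h}): φ is true.
  b (successors {a, b, c, i}): φ is true.
  c (successors {a, b, c, d, h, i}): φ is true.
  d (successors {a, d, e, f, g, i}): φ is true.
  e (successors {b, d, e, h}): φ is true.
  f (successors {b, i}): φ is true.
  g (successors {a, c, d, f, g, i}): φ is true.
  h (successors {d, e, i}): φ is true.
  i (successors {b, d, e, i}): φ is true.
For instance, at h:
  At h: Dia Dia (p -> (s or q)) requires Dia (p -> (s or q)) at some successor in {d, e, i}.
    Dia (p -> (s or q)) holds at d, so Dia Dia (p -> (s or q)) is true at h.
      At d: Dia (p -> (s or q)) requires p -> (s or q) at some successor in {a, d, e, f, g, i}.
        p -> (s or q) holds at a, so Dia (p -> (s or q)) is true at d.
Satisfying worlds: {a, b, c, d, e, f, g, h, i}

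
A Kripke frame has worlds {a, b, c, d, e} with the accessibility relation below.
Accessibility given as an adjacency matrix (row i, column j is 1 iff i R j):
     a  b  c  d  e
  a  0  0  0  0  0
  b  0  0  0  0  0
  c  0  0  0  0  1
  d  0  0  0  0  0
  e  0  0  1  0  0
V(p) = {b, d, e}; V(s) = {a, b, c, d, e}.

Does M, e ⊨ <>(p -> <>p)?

At e: <>(p -> <>p) requires p -> <>p at some successor in {c}.
  p -> <>p holds at c, so <>(p -> <>p) is true at e.
    At c: p is false, <>p is true, so p -> <>p is true.
      At c: <>p requires p at some successor in {e}.
        p holds at e, so <>p is true at c.

Yes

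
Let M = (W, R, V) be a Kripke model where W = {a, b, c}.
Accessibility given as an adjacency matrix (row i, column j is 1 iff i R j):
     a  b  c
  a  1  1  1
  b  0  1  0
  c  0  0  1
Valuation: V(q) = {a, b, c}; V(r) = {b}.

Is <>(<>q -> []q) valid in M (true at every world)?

Yes

Let φ = <>(<>q -> []q). Evaluate φ at each world:
  a (successors {a, b, c}): φ is true.
  b (successors {b}): φ is true.
  c (successors {c}): φ is true.
For instance, at a:
  At a: <>(<>q -> []q) requires <>q -> []q at some successor in {a, b, c}.
    <>q -> []q holds at a, so <>(<>q -> []q) is true at a.
      At a: <>q is true, []q is true, so <>q -> []q is true.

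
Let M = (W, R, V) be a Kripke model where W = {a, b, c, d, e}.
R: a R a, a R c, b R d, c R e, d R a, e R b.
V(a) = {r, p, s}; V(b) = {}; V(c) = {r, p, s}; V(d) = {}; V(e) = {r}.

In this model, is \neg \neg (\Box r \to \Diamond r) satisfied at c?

Yes

At c: \neg (\Box r \to \Diamond r) is false, so \neg \neg (\Box r \to \Diamond r) is true.
  At c: \Box r \to \Diamond r is true, so \neg (\Box r \to \Diamond r) is false.
    At c: \Box r is true, \Diamond r is true, so \Box r \to \Diamond r is true.
      At c: \Box r requires r at every successor {e}.
        At e: r is true.
      So \Box r is true at c.
      At c: \Diamond r requires r at some successor in {e}.
        r holds at e, so \Diamond r is true at c.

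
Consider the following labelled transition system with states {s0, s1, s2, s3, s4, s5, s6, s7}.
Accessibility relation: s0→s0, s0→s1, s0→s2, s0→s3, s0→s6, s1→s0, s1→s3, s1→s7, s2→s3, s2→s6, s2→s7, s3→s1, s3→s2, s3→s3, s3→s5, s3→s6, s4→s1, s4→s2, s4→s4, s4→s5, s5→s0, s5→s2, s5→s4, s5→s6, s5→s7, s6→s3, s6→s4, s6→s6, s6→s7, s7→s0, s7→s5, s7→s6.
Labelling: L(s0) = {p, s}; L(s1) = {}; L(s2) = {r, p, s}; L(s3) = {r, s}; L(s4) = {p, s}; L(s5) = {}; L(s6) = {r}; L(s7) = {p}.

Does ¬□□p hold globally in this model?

Let φ = ¬□□p. Evaluate φ at each world:
  s0 (successors {s0, s1, s2, s3, s6}): φ is true.
  s1 (successors {s0, s3, s7}): φ is true.
  s2 (successors {s3, s6, s7}): φ is true.
  s3 (successors {s1, s2, s3, s5, s6}): φ is true.
  s4 (successors {s1, s2, s4, s5}): φ is true.
  s5 (successors {s0, s2, s4, s6, s7}): φ is true.
  s6 (successors {s3, s4, s6, s7}): φ is true.
  s7 (successors {s0, s5, s6}): φ is true.
For instance, at s5:
  At s5: □□p is false, so ¬□□p is true.
    At s5: □□p requires □p at every successor {s0, s2, s4, s6, s7}.
      □p fails at s0, so □□p is false at s5.

Yes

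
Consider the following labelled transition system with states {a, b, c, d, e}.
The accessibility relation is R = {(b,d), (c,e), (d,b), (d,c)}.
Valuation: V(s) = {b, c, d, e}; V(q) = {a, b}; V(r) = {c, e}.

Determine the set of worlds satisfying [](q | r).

Recall that []ψ holds at a world iff ψ holds at every accessible world, and <>ψ holds iff ψ holds at some accessible world.
Let φ = [](q | r). Evaluate φ at each world:
  a (successors ∅): φ is true.
  b (successors {d}): φ is false.
  c (successors {e}): φ is true.
  d (successors {b, c}): φ is true.
  e (successors ∅): φ is true.
For instance, at c:
  At c: [](q | r) requires q | r at every successor {e}.
    At e: q | r is true.
  So [](q | r) is true at c.
Satisfying worlds: {a, c, d, e}

a, c, d, e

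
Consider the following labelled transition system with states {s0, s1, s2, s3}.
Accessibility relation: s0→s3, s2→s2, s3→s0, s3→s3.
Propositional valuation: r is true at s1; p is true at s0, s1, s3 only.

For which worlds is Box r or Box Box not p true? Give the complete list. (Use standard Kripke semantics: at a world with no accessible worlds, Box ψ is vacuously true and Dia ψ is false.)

s1, s2

Let φ = Box r or Box Box not p. Evaluate φ at each world:
  s0 (successors {s3}): φ is false.
  s1 (successors ∅): φ is true.
  s2 (successors {s2}): φ is true.
  s3 (successors {s0, s3}): φ is false.
For instance, at s2:
  At s2: Box r is false, Box Box not p is true, so Box r or Box Box not p is true.
    At s2: Box r requires r at every successor {s2}.
      r fails at s2, so Box r is false at s2.
    At s2: Box Box not p requires Box not p at every successor {s2}.
      At s2: Box not p is true.
    So Box Box not p is true at s2.
Satisfying worlds: {s1, s2}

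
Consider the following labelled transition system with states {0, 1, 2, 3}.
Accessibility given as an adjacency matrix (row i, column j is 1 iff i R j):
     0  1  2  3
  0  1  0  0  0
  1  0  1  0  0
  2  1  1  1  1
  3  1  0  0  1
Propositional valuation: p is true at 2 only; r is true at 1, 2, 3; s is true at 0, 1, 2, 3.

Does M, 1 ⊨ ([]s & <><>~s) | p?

At 1: []s & <><>~s is false, p is false, so ([]s & <><>~s) | p is false.
  At 1: []s is true, <><>~s is false, so []s & <><>~s is false.
    At 1: []s requires s at every successor {1}.
      At 1: s is true.
    So []s is true at 1.
    At 1: <><>~s requires <>~s at some successor in {1}.
      At 1: <>~s is false.
    So <><>~s is false at 1.

No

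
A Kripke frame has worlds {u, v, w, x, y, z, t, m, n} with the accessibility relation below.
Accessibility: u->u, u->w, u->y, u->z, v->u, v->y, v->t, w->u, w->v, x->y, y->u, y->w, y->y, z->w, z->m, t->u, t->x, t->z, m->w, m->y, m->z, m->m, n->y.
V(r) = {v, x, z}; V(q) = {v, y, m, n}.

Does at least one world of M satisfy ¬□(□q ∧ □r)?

Let φ = ¬□(□q ∧ □r). Evaluate φ at each world:
  u (successors {u, w, y, z}): φ is true.
  v (successors {u, y, t}): φ is true.
  w (successors {u, v}): φ is true.
  x (successors {y}): φ is true.
  y (successors {u, w, y}): φ is true.
  z (successors {w, m}): φ is true.
  t (successors {u, x, z}): φ is true.
  m (successors {w, y, z, m}): φ is true.
  n (successors {y}): φ is true.
Detail at u (witness):
  At u: □(□q ∧ □r) is false, so ¬□(□q ∧ □r) is true.
    At u: □(□q ∧ □r) requires □q ∧ □r at every successor {u, w, y, z}.
      □q ∧ □r fails at u, so □(□q ∧ □r) is false at u.

Yes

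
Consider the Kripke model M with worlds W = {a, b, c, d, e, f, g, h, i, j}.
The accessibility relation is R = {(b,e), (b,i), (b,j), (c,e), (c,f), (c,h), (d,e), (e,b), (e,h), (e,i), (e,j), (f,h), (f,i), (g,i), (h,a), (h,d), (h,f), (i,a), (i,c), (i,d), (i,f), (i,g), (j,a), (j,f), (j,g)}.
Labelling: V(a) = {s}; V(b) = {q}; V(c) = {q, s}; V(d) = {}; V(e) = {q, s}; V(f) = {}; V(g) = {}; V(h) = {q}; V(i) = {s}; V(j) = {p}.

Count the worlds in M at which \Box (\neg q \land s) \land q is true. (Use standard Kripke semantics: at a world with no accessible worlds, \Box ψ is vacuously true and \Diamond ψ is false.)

Let φ = \Box (\neg q \land s) \land q. Evaluate φ at each world:
  a (successors ∅): φ is false.
  b (successors {e, i, j}): φ is false.
  c (successors {e, f, h}): φ is false.
  d (successors {e}): φ is false.
  e (successors {b, h, i, j}): φ is false.
  f (successors {h, i}): φ is false.
  g (successors {i}): φ is false.
  h (successors {a, d, f}): φ is false.
  i (successors {a, c, d, f, g}): φ is false.
  j (successors {a, f, g}): φ is false.
For instance, at c:
  At c: \Box (\neg q \land s) is false, q is true, so \Box (\neg q \land s) \land q is false.
    At c: \Box (\neg q \land s) requires \neg q \land s at every successor {e, f, h}.
      \neg q \land s fails at e, so \Box (\neg q \land s) is false at c.
Satisfying worlds: none.

0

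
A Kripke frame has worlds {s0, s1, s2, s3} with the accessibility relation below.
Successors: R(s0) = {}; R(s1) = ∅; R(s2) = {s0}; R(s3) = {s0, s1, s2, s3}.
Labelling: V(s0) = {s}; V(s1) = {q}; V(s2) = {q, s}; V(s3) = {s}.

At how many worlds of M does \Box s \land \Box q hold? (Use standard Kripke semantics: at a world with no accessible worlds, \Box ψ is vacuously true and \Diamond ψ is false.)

Let φ = \Box s \land \Box q. Evaluate φ at each world:
  s0 (successors ∅): φ is true.
  s1 (successors ∅): φ is true.
  s2 (successors {s0}): φ is false.
  s3 (successors {s0, s1, s2, s3}): φ is false.
For instance, at s3:
  At s3: \Box s is false, \Box q is false, so \Box s \land \Box q is false.
    At s3: \Box s requires s at every successor {s0, s1, s2, s3}.
      s fails at s1, so \Box s is false at s3.
    At s3: \Box q requires q at every successor {s0, s1, s2, s3}.
      q fails at s0, so \Box q is false at s3.
Satisfying worlds: {s0, s1}

2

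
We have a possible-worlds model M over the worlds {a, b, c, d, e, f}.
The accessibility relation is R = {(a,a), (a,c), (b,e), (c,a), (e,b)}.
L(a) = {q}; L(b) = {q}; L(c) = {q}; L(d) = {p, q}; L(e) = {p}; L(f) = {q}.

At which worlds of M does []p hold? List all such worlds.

b, d, f

Let φ = []p. Evaluate φ at each world:
  a (successors {a, c}): φ is false.
  b (successors {e}): φ is true.
  c (successors {a}): φ is false.
  d (successors ∅): φ is true.
  e (successors {b}): φ is false.
  f (successors ∅): φ is true.
For instance, at a:
  At a: []p requires p at every successor {a, c}.
    p fails at a, so []p is false at a.
Satisfying worlds: {b, d, f}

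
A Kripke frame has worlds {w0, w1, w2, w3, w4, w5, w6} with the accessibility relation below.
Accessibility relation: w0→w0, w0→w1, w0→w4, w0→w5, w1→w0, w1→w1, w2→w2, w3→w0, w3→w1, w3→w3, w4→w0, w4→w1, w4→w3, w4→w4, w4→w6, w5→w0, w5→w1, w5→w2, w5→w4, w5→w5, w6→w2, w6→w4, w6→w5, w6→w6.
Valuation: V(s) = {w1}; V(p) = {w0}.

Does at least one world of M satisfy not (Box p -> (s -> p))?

Let φ = not (Box p -> (s -> p)). Evaluate φ at each world:
  w0 (successors {w0, w1, w4, w5}): φ is false.
  w1 (successors {w0, w1}): φ is false.
  w2 (successors {w2}): φ is false.
  w3 (successors {w0, w1, w3}): φ is false.
  w4 (successors {w0, w1, w3, w4, w6}): φ is false.
  w5 (successors {w0, w1, w2, w4, w5}): φ is false.
  w6 (successors {w2, w4, w5, w6}): φ is false.
For instance, at w3:
  At w3: Box p -> (s -> p) is true, so not (Box p -> (s -> p)) is false.
    At w3: Box p is false, s -> p is true, so Box p -> (s -> p) is true.
      At w3: Box p requires p at every successor {w0, w1, w3}.
        p fails at w1, so Box p is false at w3.

No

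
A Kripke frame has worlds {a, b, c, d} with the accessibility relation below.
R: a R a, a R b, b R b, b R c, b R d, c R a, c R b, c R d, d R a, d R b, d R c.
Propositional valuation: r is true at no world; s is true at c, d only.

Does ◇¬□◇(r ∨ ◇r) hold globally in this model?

Yes

Let φ = ◇¬□◇(r ∨ ◇r). Evaluate φ at each world:
  a (successors {a, b}): φ is true.
  b (successors {b, c, d}): φ is true.
  c (successors {a, b, d}): φ is true.
  d (successors {a, b, c}): φ is true.
For instance, at c:
  At c: ◇¬□◇(r ∨ ◇r) requires ¬□◇(r ∨ ◇r) at some successor in {a, b, d}.
    ¬□◇(r ∨ ◇r) holds at a, so ◇¬□◇(r ∨ ◇r) is true at c.
      At a: □◇(r ∨ ◇r) is false, so ¬□◇(r ∨ ◇r) is true.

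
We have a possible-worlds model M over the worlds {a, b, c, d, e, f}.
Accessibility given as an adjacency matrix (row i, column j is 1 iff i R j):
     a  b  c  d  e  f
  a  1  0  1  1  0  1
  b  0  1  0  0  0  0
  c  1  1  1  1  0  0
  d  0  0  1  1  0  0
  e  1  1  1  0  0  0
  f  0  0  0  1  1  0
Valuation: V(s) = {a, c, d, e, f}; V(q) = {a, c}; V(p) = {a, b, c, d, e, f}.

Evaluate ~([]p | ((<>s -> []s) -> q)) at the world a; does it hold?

No

Recall that []ψ holds at a world iff ψ holds at every accessible world, and <>ψ holds iff ψ holds at some accessible world.
At a: []p | ((<>s -> []s) -> q) is true, so ~([]p | ((<>s -> []s) -> q)) is false.
  At a: []p is true, (<>s -> []s) -> q is true, so []p | ((<>s -> []s) -> q) is true.
    At a: []p requires p at every successor {a, c, d, f}.
      At a: p is true.
      At c: p is true.
      At d: p is true.
      At f: p is true.
    So []p is true at a.
    At a: <>s -> []s is true, q is true, so (<>s -> []s) -> q is true.
      At a: <>s is true, []s is true, so <>s -> []s is true.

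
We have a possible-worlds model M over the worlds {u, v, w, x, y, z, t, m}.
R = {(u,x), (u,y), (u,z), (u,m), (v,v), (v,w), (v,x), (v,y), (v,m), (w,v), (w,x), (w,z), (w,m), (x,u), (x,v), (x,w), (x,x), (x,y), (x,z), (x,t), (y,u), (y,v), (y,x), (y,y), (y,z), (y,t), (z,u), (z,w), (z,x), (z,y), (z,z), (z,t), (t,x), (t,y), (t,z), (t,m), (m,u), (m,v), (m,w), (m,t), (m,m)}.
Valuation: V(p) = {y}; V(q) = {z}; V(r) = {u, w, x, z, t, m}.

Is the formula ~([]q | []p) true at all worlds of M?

Recall that []ψ holds at a world iff ψ holds at every accessible world, and <>ψ holds iff ψ holds at some accessible world.
Let φ = ~([]q | []p). Evaluate φ at each world:
  u (successors {x, y, z, m}): φ is true.
  v (successors {v, w, x, y, m}): φ is true.
  w (successors {v, x, z, m}): φ is true.
  x (successors {u, v, w, x, y, z, t}): φ is true.
  y (successors {u, v, x, y, z, t}): φ is true.
  z (successors {u, w, x, y, z, t}): φ is true.
  t (successors {x, y, z, m}): φ is true.
  m (successors {u, v, w, t, m}): φ is true.
For instance, at y:
  At y: []q | []p is false, so ~([]q | []p) is true.
    At y: []q is false, []p is false, so []q | []p is false.
      At y: []q requires q at every successor {u, v, x, y, z, t}.
        q fails at u, so []q is false at y.
      At y: []p requires p at every successor {u, v, x, y, z, t}.
        p fails at u, so []p is false at y.

Yes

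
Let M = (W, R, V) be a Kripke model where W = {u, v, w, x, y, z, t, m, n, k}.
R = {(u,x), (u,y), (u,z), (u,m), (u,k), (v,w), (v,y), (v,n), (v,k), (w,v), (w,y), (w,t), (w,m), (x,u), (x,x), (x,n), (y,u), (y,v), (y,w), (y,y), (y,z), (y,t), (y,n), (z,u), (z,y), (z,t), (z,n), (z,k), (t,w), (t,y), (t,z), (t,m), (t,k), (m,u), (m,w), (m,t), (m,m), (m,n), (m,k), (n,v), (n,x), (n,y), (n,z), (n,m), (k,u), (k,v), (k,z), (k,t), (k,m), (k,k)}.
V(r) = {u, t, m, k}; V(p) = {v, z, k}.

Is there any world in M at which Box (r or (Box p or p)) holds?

Let φ = Box (r or (Box p or p)). Evaluate φ at each world:
  u (successors {x, y, z, m, k}): φ is false.
  v (successors {w, y, n, k}): φ is false.
  w (successors {v, y, t, m}): φ is false.
  x (successors {u, x, n}): φ is false.
  y (successors {u, v, w, y, z, t, n}): φ is false.
  z (successors {u, y, t, n, k}): φ is false.
  t (successors {w, y, z, m, k}): φ is false.
  m (successors {u, w, t, m, n, k}): φ is false.
  n (successors {v, x, y, z, m}): φ is false.
  k (successors {u, v, z, t, m, k}): φ is true.
Detail at k (witness):
  At k: Box (r or (Box p or p)) requires r or (Box p or p) at every successor {u, v, z, t, m, k}.
    At u: r or (Box p or p) is true.
    At v: r or (Box p or p) is true.
    At z: r or (Box p or p) is true.
    At t: r or (Box p or p) is true.
    At m: r or (Box p or p) is true.
    At k: r or (Box p or p) is true.
  So Box (r or (Box p or p)) is true at k.

Yes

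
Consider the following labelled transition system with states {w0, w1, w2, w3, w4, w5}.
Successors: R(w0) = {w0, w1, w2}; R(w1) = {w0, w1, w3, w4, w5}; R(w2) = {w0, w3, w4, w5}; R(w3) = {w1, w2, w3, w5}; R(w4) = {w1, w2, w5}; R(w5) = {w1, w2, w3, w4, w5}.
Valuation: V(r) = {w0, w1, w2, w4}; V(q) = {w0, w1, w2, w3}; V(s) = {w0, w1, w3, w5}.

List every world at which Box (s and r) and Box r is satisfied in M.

Let φ = Box (s and r) and Box r. Evaluate φ at each world:
  w0 (successors {w0, w1, w2}): φ is false.
  w1 (successors {w0, w1, w3, w4, w5}): φ is false.
  w2 (successors {w0, w3, w4, w5}): φ is false.
  w3 (successors {w1, w2, w3, w5}): φ is false.
  w4 (successors {w1, w2, w5}): φ is false.
  w5 (successors {w1, w2, w3, w4, w5}): φ is false.
For instance, at w3:
  At w3: Box (s and r) is false, Box r is false, so Box (s and r) and Box r is false.
    At w3: Box (s and r) requires s and r at every successor {w1, w2, w3, w5}.
      s and r fails at w2, so Box (s and r) is false at w3.
    At w3: Box r requires r at every successor {w1, w2, w3, w5}.
      r fails at w3, so Box r is false at w3.
Satisfying worlds: none.

none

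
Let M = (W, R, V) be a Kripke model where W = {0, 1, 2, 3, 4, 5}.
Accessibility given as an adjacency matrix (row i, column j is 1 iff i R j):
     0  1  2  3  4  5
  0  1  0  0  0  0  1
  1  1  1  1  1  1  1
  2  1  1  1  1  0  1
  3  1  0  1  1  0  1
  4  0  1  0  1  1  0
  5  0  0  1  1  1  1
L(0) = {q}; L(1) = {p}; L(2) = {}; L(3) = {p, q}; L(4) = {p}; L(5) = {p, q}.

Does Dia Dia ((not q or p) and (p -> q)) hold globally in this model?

Let φ = Dia Dia ((not q or p) and (p -> q)). Evaluate φ at each world:
  0 (successors {0, 5}): φ is true.
  1 (successors {0, 1, 2, 3, 4, 5}): φ is true.
  2 (successors {0, 1, 2, 3, 5}): φ is true.
  3 (successors {0, 2, 3, 5}): φ is true.
  4 (successors {1, 3, 4}): φ is true.
  5 (successors {2, 3, 4, 5}): φ is true.
For instance, at 2:
  At 2: Dia Dia ((not q or p) and (p -> q)) requires Dia ((not q or p) and (p -> q)) at some successor in {0, 1, 2, 3, 5}.
    Dia ((not q or p) and (p -> q)) holds at 0, so Dia Dia ((not q or p) and (p -> q)) is true at 2.
      At 0: Dia ((not q or p) and (p -> q)) requires (not q or p) and (p -> q) at some successor in {0, 5}.
        (not q or p) and (p -> q) holds at 5, so Dia ((not q or p) and (p -> q)) is true at 0.

Yes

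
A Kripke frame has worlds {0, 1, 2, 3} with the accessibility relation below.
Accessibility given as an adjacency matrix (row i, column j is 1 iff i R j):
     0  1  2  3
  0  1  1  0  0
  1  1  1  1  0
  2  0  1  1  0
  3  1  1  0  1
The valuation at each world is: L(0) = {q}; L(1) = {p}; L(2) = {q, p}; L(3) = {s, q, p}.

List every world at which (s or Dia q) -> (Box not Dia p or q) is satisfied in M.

Recall that Box ψ holds at a world iff ψ holds at every accessible world, and Dia ψ holds iff ψ holds at some accessible world.
Let φ = (s or Dia q) -> (Box not Dia p or q). Evaluate φ at each world:
  0 (successors {0, 1}): φ is true.
  1 (successors {0, 1, 2}): φ is false.
  2 (successors {1, 2}): φ is true.
  3 (successors {0, 1, 3}): φ is true.
For instance, at 1:
  At 1: s or Dia q is true, Box not Dia p or q is false, so (s or Dia q) -> (Box not Dia p or q) is false.
    At 1: s is false, Dia q is true, so s or Dia q is true.
      At 1: Dia q requires q at some successor in {0, 1, 2}.
        q holds at 0, so Dia q is true at 1.
    At 1: Box not Dia p is false, q is false, so Box not Dia p or q is false.
      At 1: Box not Dia p requires not Dia p at every successor {0, 1, 2}.
        not Dia p fails at 0, so Box not Dia p is false at 1.
Satisfying worlds: {0, 2, 3}

0, 2, 3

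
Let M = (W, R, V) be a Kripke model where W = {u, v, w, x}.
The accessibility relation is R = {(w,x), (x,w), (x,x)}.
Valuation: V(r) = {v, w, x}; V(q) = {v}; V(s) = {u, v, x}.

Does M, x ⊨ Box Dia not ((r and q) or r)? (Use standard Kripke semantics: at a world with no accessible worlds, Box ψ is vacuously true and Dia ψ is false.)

Recall that Box ψ holds at a world iff ψ holds at every accessible world, and Dia ψ holds iff ψ holds at some accessible world.
At x: Box Dia not ((r and q) or r) requires Dia not ((r and q) or r) at every successor {w, x}.
  Dia not ((r and q) or r) fails at w, so Box Dia not ((r and q) or r) is false at x.
    At w: Dia not ((r and q) or r) requires not ((r and q) or r) at some successor in {x}.
      At x: not ((r and q) or r) is false.
    So Dia not ((r and q) or r) is false at w.

No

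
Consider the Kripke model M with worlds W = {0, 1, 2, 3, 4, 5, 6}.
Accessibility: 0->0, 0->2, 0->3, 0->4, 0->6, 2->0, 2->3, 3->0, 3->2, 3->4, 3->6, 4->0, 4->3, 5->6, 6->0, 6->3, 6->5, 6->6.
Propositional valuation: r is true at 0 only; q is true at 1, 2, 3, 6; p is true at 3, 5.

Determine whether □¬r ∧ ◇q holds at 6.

At 6: □¬r is false, ◇q is true, so □¬r ∧ ◇q is false.
  At 6: □¬r requires ¬r at every successor {0, 3, 5, 6}.
    ¬r fails at 0, so □¬r is false at 6.
  At 6: ◇q requires q at some successor in {0, 3, 5, 6}.
    q holds at 3, so ◇q is true at 6.

No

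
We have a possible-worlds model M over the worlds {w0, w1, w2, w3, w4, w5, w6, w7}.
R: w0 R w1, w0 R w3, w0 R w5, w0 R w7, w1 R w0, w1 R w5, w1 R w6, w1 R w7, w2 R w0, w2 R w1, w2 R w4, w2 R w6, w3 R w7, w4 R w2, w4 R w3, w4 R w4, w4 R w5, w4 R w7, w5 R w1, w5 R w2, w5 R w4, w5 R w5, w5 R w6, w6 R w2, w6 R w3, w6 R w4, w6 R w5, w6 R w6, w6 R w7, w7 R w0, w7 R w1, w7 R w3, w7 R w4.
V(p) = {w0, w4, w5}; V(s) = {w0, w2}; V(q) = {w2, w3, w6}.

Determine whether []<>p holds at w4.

No

Recall that []ψ holds at a world iff ψ holds at every accessible world, and <>ψ holds iff ψ holds at some accessible world.
At w4: []<>p requires <>p at every successor {w2, w3, w4, w5, w7}.
  <>p fails at w3, so []<>p is false at w4.
    At w3: <>p requires p at some successor in {w7}.
      At w7: p is false.
    So <>p is false at w3.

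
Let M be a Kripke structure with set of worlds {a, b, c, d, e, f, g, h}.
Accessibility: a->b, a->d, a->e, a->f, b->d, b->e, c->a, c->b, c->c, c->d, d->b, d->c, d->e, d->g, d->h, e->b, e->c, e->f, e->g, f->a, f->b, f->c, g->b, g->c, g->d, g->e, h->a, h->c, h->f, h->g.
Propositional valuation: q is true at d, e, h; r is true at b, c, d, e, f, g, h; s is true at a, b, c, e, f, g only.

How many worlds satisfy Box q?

Let φ = Box q. Evaluate φ at each world:
  a (successors {b, d, e, f}): φ is false.
  b (successors {d, e}): φ is true.
  c (successors {a, b, c, d}): φ is false.
  d (successors {b, c, e, g, h}): φ is false.
  e (successors {b, c, f, g}): φ is false.
  f (successors {a, b, c}): φ is false.
  g (successors {b, c, d, e}): φ is false.
  h (successors {a, c, f, g}): φ is false.
For instance, at a:
  At a: Box q requires q at every successor {b, d, e, f}.
    q fails at b, so Box q is false at a.
Satisfying worlds: {b}

1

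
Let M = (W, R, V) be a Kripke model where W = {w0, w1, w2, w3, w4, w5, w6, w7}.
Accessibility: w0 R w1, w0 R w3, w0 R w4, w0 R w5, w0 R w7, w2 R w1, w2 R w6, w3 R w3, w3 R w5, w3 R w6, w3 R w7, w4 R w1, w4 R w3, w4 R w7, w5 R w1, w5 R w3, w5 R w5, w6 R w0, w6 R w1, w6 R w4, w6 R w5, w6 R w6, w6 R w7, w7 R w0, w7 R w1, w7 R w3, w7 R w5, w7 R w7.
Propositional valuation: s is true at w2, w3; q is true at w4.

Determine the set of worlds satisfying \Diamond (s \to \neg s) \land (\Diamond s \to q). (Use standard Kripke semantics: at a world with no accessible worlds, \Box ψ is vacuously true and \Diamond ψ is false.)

Recall that \Diamond ψ holds at a world iff ψ holds at some accessible world.
Let φ = \Diamond (s \to \neg s) \land (\Diamond s \to q). Evaluate φ at each world:
  w0 (successors {w1, w3, w4, w5, w7}): φ is false.
  w1 (successors ∅): φ is false.
  w2 (successors {w1, w6}): φ is true.
  w3 (successors {w3, w5, w6, w7}): φ is false.
  w4 (successors {w1, w3, w7}): φ is true.
  w5 (successors {w1, w3, w5}): φ is false.
  w6 (successors {w0, w1, w4, w5, w6, w7}): φ is true.
  w7 (successors {w0, w1, w3, w5, w7}): φ is false.
For instance, at w7:
  At w7: \Diamond (s \to \neg s) is true, \Diamond s \to q is false, so \Diamond (s \to \neg s) \land (\Diamond s \to q) is false.
    At w7: \Diamond (s \to \neg s) requires s \to \neg s at some successor in {w0, w1, w3, w5, w7}.
      s \to \neg s holds at w0, so \Diamond (s \to \neg s) is true at w7.
    At w7: \Diamond s is true, q is false, so \Diamond s \to q is false.
      At w7: \Diamond s requires s at some successor in {w0, w1, w3, w5, w7}.
        s holds at w3, so \Diamond s is true at w7.
Satisfying worlds: {w2, w4, w6}

w2, w4, w6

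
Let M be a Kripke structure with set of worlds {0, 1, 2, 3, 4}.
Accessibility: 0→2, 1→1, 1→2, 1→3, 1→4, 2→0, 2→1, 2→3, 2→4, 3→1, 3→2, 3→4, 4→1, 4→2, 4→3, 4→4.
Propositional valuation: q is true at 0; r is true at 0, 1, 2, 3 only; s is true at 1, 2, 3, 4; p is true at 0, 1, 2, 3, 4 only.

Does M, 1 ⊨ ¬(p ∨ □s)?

No

Recall that □ψ holds at a world iff ψ holds at every accessible world, and ◇ψ holds iff ψ holds at some accessible world.
At 1: p ∨ □s is true, so ¬(p ∨ □s) is false.
  At 1: p is true, □s is true, so p ∨ □s is true.
    At 1: □s requires s at every successor {1, 2, 3, 4}.
      At 1: s is true.
      At 2: s is true.
      At 3: s is true.
      At 4: s is true.
    So □s is true at 1.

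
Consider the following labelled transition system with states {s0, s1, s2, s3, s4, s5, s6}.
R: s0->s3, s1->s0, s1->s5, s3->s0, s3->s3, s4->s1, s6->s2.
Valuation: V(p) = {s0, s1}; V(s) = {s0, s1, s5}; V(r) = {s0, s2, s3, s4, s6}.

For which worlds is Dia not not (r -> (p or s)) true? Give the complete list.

s1, s3, s4

Recall that Dia ψ holds at a world iff ψ holds at some accessible world.
Let φ = Dia not not (r -> (p or s)). Evaluate φ at each world:
  s0 (successors {s3}): φ is false.
  s1 (successors {s0, s5}): φ is true.
  s2 (successors ∅): φ is false.
  s3 (successors {s0, s3}): φ is true.
  s4 (successors {s1}): φ is true.
  s5 (successors ∅): φ is false.
  s6 (successors {s2}): φ is false.
For instance, at s3:
  At s3: Dia not not (r -> (p or s)) requires not not (r -> (p or s)) at some successor in {s0, s3}.
    not not (r -> (p or s)) holds at s0, so Dia not not (r -> (p or s)) is true at s3.
Satisfying worlds: {s1, s3, s4}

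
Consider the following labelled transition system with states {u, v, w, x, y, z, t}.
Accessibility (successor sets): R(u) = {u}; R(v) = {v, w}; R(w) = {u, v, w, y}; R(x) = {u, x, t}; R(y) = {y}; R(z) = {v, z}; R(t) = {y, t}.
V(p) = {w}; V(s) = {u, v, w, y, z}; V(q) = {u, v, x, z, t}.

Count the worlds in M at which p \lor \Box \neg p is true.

6

Recall that \Box ψ holds at a world iff ψ holds at every accessible world, and \Diamond ψ holds iff ψ holds at some accessible world.
Let φ = p \lor \Box \neg p. Evaluate φ at each world:
  u (successors {u}): φ is true.
  v (successors {v, w}): φ is false.
  w (successors {u, v, w, y}): φ is true.
  x (successors {u, x, t}): φ is true.
  y (successors {y}): φ is true.
  z (successors {v, z}): φ is true.
  t (successors {y, t}): φ is true.
For instance, at v:
  At v: p is false, \Box \neg p is false, so p \lor \Box \neg p is false.
    At v: \Box \neg p requires \neg p at every successor {v, w}.
      \neg p fails at w, so \Box \neg p is false at v.
Satisfying worlds: {u, w, x, y, z, t}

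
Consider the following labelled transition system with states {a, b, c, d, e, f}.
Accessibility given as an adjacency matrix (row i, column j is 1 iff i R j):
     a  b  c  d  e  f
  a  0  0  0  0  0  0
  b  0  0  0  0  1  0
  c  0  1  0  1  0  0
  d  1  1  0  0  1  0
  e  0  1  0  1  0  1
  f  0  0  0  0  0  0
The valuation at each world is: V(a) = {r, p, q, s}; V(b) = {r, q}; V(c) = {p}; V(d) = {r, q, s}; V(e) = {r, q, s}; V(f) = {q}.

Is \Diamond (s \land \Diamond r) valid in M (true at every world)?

No

Let φ = \Diamond (s \land \Diamond r). Evaluate φ at each world:
  a (successors ∅): φ is false.
  b (successors {e}): φ is true.
  c (successors {b, d}): φ is true.
  d (successors {a, b, e}): φ is true.
  e (successors {b, d, f}): φ is true.
  f (successors ∅): φ is false.
Detail at a (counterexample):
  At a: no accessible worlds, so \Diamond (s \land \Diamond r) is false.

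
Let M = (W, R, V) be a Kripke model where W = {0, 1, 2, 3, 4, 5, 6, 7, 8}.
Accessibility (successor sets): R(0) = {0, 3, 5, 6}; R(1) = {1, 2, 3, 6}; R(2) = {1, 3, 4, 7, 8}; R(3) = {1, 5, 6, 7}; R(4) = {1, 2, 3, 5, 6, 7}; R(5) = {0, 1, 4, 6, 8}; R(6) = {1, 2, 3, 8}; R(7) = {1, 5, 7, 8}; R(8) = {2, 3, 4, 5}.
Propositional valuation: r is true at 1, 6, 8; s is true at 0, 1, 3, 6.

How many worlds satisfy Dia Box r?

0

Let φ = Dia Box r. Evaluate φ at each world:
  0 (successors {0, 3, 5, 6}): φ is false.
  1 (successors {1, 2, 3, 6}): φ is false.
  2 (successors {1, 3, 4, 7, 8}): φ is false.
  3 (successors {1, 5, 6, 7}): φ is false.
  4 (successors {1, 2, 3, 5, 6, 7}): φ is false.
  5 (successors {0, 1, 4, 6, 8}): φ is false.
  6 (successors {1, 2, 3, 8}): φ is false.
  7 (successors {1, 5, 7, 8}): φ is false.
  8 (successors {2, 3, 4, 5}): φ is false.
For instance, at 6:
  At 6: Dia Box r requires Box r at some successor in {1, 2, 3, 8}.
    At 1: Box r is false.
    At 2: Box r is false.
    At 3: Box r is false.
    At 8: Box r is false.
  So Dia Box r is false at 6.
Satisfying worlds: none.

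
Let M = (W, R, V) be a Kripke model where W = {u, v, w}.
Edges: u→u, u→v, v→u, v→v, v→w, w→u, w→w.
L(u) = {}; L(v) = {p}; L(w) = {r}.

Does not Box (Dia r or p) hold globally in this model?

Recall that Box ψ holds at a world iff ψ holds at every accessible world, and Dia ψ holds iff ψ holds at some accessible world.
Let φ = not Box (Dia r or p). Evaluate φ at each world:
  u (successors {u, v}): φ is true.
  v (successors {u, v, w}): φ is true.
  w (successors {u, w}): φ is true.
For instance, at w:
  At w: Box (Dia r or p) is false, so not Box (Dia r or p) is true.
    At w: Box (Dia r or p) requires Dia r or p at every successor {u, w}.
      Dia r or p fails at u, so Box (Dia r or p) is false at w.

Yes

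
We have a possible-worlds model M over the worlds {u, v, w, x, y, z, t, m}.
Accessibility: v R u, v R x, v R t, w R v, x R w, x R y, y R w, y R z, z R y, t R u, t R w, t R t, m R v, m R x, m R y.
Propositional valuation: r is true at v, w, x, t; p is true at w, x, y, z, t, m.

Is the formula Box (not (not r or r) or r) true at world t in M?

At t: Box (not (not r or r) or r) requires not (not r or r) or r at every successor {u, w, t}.
  not (not r or r) or r fails at u, so Box (not (not r or r) or r) is false at t.

No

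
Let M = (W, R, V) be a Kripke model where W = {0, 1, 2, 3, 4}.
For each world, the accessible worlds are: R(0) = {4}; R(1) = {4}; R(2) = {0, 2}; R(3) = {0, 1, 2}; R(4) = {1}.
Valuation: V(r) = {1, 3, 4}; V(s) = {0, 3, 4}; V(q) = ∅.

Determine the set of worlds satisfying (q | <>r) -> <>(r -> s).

0, 1, 2, 3

Let φ = (q | <>r) -> <>(r -> s). Evaluate φ at each world:
  0 (successors {4}): φ is true.
  1 (successors {4}): φ is true.
  2 (successors {0, 2}): φ is true.
  3 (successors {0, 1, 2}): φ is true.
  4 (successors {1}): φ is false.
For instance, at 3:
  At 3: q | <>r is true, <>(r -> s) is true, so (q | <>r) -> <>(r -> s) is true.
    At 3: q is false, <>r is true, so q | <>r is true.
      At 3: <>r requires r at some successor in {0, 1, 2}.
        r holds at 1, so <>r is true at 3.
    At 3: <>(r -> s) requires r -> s at some successor in {0, 1, 2}.
      r -> s holds at 0, so <>(r -> s) is true at 3.
Satisfying worlds: {0, 1, 2, 3}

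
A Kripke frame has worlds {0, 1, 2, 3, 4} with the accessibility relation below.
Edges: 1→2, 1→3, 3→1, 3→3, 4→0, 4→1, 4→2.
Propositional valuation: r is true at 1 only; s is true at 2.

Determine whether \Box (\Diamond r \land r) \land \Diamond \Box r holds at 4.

At 4: \Box (\Diamond r \land r) is false, \Diamond \Box r is true, so \Box (\Diamond r \land r) \land \Diamond \Box r is false.
  At 4: \Box (\Diamond r \land r) requires \Diamond r \land r at every successor {0, 1, 2}.
    \Diamond r \land r fails at 0, so \Box (\Diamond r \land r) is false at 4.
      At 0: \Diamond r is false, r is false, so \Diamond r \land r is false.
  At 4: \Diamond \Box r requires \Box r at some successor in {0, 1, 2}.
    \Box r holds at 0, so \Diamond \Box r is true at 4.
      At 0: no accessible worlds, so \Box r holds vacuously.

No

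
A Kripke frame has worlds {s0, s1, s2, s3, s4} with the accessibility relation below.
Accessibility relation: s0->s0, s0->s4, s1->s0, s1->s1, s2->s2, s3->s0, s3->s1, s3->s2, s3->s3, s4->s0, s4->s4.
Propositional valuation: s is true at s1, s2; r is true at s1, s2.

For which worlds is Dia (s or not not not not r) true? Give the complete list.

s1, s2, s3

Let φ = Dia (s or not not not not r). Evaluate φ at each world:
  s0 (successors {s0, s4}): φ is false.
  s1 (successors {s0, s1}): φ is true.
  s2 (successors {s2}): φ is true.
  s3 (successors {s0, s1, s2, s3}): φ is true.
  s4 (successors {s0, s4}): φ is false.
For instance, at s4:
  At s4: Dia (s or not not not not r) requires s or not not not not r at some successor in {s0, s4}.
    At s0: s or not not not not r is false.
    At s4: s or not not not not r is false.
  So Dia (s or not not not not r) is false at s4.
Satisfying worlds: {s1, s2, s3}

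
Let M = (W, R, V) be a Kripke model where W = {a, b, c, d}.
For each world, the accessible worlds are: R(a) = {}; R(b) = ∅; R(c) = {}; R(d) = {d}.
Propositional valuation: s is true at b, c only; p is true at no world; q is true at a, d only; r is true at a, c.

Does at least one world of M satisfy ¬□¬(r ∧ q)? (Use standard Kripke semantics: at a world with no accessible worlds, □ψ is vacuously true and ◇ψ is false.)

No

Let φ = ¬□¬(r ∧ q). Evaluate φ at each world:
  a (successors ∅): φ is false.
  b (successors ∅): φ is false.
  c (successors ∅): φ is false.
  d (successors {d}): φ is false.
For instance, at d:
  At d: □¬(r ∧ q) is true, so ¬□¬(r ∧ q) is false.
    At d: □¬(r ∧ q) requires ¬(r ∧ q) at every successor {d}.
      At d: ¬(r ∧ q) is true.
    So □¬(r ∧ q) is true at d.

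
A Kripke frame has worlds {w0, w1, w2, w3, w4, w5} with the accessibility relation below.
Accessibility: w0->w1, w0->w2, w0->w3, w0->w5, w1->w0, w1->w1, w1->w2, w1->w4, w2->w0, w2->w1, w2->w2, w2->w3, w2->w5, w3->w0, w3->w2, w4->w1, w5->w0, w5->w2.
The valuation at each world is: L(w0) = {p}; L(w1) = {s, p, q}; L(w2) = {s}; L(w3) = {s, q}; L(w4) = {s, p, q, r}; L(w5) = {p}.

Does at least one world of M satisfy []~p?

No

Let φ = []~p. Evaluate φ at each world:
  w0 (successors {w1, w2, w3, w5}): φ is false.
  w1 (successors {w0, w1, w2, w4}): φ is false.
  w2 (successors {w0, w1, w2, w3, w5}): φ is false.
  w3 (successors {w0, w2}): φ is false.
  w4 (successors {w1}): φ is false.
  w5 (successors {w0, w2}): φ is false.
For instance, at w5:
  At w5: []~p requires ~p at every successor {w0, w2}.
    ~p fails at w0, so []~p is false at w5.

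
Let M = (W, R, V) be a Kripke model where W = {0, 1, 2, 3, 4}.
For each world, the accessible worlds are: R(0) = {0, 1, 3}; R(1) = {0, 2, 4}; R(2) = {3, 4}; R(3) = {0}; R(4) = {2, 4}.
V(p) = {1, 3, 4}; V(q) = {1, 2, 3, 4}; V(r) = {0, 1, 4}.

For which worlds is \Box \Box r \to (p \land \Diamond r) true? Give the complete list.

0, 1, 2, 3, 4

Let φ = \Box \Box r \to (p \land \Diamond r). Evaluate φ at each world:
  0 (successors {0, 1, 3}): φ is true.
  1 (successors {0, 2, 4}): φ is true.
  2 (successors {3, 4}): φ is true.
  3 (successors {0}): φ is true.
  4 (successors {2, 4}): φ is true.
For instance, at 0:
  At 0: \Box \Box r is false, p \land \Diamond r is false, so \Box \Box r \to (p \land \Diamond r) is true.
    At 0: \Box \Box r requires \Box r at every successor {0, 1, 3}.
      \Box r fails at 0, so \Box \Box r is false at 0.
    At 0: p is false, \Diamond r is true, so p \land \Diamond r is false.
      At 0: \Diamond r requires r at some successor in {0, 1, 3}.
        r holds at 0, so \Diamond r is true at 0.
Satisfying worlds: {0, 1, 2, 3, 4}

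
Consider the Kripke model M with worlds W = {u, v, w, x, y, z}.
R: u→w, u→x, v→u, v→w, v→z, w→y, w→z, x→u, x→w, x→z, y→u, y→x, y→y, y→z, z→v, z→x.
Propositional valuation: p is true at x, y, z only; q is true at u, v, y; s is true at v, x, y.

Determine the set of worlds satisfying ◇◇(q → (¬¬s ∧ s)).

Recall that ◇ψ holds at a world iff ψ holds at some accessible world.
Let φ = ◇◇(q → (¬¬s ∧ s)). Evaluate φ at each world:
  u (successors {w, x}): φ is true.
  v (successors {u, w, z}): φ is true.
  w (successors {y, z}): φ is true.
  x (successors {u, w, z}): φ is true.
  y (successors {u, x, y, z}): φ is true.
  z (successors {v, x}): φ is true.
For instance, at w:
  At w: ◇◇(q → (¬¬s ∧ s)) requires ◇(q → (¬¬s ∧ s)) at some successor in {y, z}.
    ◇(q → (¬¬s ∧ s)) holds at y, so ◇◇(q → (¬¬s ∧ s)) is true at w.
      At y: ◇(q → (¬¬s ∧ s)) requires q → (¬¬s ∧ s) at some successor in {u, x, y, z}.
        q → (¬¬s ∧ s) holds at x, so ◇(q → (¬¬s ∧ s)) is true at y.
Satisfying worlds: {u, v, w, x, y, z}

u, v, w, x, y, z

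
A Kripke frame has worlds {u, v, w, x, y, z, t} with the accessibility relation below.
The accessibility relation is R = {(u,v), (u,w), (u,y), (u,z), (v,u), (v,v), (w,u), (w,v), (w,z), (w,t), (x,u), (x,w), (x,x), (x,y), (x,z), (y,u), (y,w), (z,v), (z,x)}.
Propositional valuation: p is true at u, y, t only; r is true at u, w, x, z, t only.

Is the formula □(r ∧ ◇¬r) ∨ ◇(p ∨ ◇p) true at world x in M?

Yes

At x: □(r ∧ ◇¬r) is false, ◇(p ∨ ◇p) is true, so □(r ∧ ◇¬r) ∨ ◇(p ∨ ◇p) is true.
  At x: □(r ∧ ◇¬r) requires r ∧ ◇¬r at every successor {u, w, x, y, z}.
    r ∧ ◇¬r fails at y, so □(r ∧ ◇¬r) is false at x.
      At y: r is false, ◇¬r is false, so r ∧ ◇¬r is false.
  At x: ◇(p ∨ ◇p) requires p ∨ ◇p at some successor in {u, w, x, y, z}.
    p ∨ ◇p holds at u, so ◇(p ∨ ◇p) is true at x.
      At u: p is true, ◇p is true, so p ∨ ◇p is true.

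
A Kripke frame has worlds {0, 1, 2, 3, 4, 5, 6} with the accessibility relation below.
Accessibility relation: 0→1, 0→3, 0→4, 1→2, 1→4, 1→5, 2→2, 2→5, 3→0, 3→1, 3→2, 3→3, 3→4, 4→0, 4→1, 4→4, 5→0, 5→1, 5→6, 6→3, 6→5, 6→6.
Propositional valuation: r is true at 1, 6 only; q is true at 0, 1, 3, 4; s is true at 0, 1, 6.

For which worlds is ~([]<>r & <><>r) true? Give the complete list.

0, 1, 2, 3, 4, 5

Let φ = ~([]<>r & <><>r). Evaluate φ at each world:
  0 (successors {1, 3, 4}): φ is true.
  1 (successors {2, 4, 5}): φ is true.
  2 (successors {2, 5}): φ is true.
  3 (successors {0, 1, 2, 3, 4}): φ is true.
  4 (successors {0, 1, 4}): φ is true.
  5 (successors {0, 1, 6}): φ is true.
  6 (successors {3, 5, 6}): φ is false.
For instance, at 6:
  At 6: []<>r & <><>r is true, so ~([]<>r & <><>r) is false.
    At 6: []<>r is true, <><>r is true, so []<>r & <><>r is true.
      At 6: []<>r requires <>r at every successor {3, 5, 6}.
        At 3: <>r is true.
        At 5: <>r is true.
        At 6: <>r is true.
      So []<>r is true at 6.
      At 6: <><>r requires <>r at some successor in {3, 5, 6}.
        <>r holds at 3, so <><>r is true at 6.
Satisfying worlds: {0, 1, 2, 3, 4, 5}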